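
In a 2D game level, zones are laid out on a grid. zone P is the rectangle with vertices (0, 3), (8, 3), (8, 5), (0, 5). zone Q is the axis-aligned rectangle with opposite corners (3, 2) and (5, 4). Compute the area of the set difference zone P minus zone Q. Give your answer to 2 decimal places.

|zone P∩zone Q|: x∈[3,5], y∈[3,4] → 2·1 = 2.
|zone P| = 16.
|zone P ∖ zone Q| = |zone P| − |zone P∩zone Q| = 16 − 2 = 14.00.

14.00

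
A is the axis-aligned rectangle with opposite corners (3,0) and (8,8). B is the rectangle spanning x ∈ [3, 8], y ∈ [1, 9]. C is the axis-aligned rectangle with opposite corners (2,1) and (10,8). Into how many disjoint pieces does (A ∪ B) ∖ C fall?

(A ∪ B) ∖ C splits into 2 disjoint pieces (area 5, area 5).

2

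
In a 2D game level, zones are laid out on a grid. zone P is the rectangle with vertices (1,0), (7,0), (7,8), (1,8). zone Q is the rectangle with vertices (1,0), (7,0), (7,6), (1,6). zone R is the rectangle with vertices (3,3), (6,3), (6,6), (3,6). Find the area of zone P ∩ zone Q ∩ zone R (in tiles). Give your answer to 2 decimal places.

The intersection is the polygon with vertices (6,6), (6,3), (3,3), (3,6).
By the shoelace formula its area is 9.00.

9.00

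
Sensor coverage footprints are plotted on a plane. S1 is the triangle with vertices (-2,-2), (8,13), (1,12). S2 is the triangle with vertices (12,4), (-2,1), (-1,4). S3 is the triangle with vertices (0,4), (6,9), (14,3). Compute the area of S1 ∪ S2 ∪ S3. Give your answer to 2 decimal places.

By inclusion–exclusion:
Individual areas: |S1| = 47.5, |S2| = 19.5, |S3| = 38.
|S1∩S2| = 5.6536.
|S1∩S3| = 3.8864.
|S2∩S3| = 3.8571.
|S1∩S2∩S3| = 0.1364.
|S1 ∪ S2 ∪ S3| = 105 − 13.3971 + 0.1364 = 91.74.

91.74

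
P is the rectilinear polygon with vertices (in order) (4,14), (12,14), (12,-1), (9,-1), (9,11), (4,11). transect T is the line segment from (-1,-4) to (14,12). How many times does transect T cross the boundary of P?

The segment meets the boundary at (12,9.867), (9,6.667).

2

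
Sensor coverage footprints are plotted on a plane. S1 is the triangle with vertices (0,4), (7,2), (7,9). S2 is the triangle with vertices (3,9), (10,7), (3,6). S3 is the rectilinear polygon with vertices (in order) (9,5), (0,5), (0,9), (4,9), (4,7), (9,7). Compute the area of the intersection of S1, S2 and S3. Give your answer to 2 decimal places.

2.34

The intersection is the polygon with vertices (3,6), (3,6.143), (4.2,7), (7,7), (7,6.571).
By the shoelace formula its area is 2.34.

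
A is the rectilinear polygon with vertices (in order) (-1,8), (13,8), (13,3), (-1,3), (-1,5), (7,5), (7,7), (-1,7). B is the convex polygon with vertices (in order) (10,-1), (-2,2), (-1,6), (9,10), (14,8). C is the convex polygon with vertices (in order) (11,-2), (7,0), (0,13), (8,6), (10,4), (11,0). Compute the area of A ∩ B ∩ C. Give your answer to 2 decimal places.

14.91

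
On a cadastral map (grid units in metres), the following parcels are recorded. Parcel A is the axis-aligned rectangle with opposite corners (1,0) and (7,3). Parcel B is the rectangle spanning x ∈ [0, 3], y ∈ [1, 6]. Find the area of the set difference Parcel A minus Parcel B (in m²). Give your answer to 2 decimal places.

14.00

|Parcel A∩Parcel B|: x∈[1,3], y∈[1,3] → 2·2 = 4.
|Parcel A| = 18.
|Parcel A ∖ Parcel B| = |Parcel A| − |Parcel A∩Parcel B| = 18 − 4 = 14.00.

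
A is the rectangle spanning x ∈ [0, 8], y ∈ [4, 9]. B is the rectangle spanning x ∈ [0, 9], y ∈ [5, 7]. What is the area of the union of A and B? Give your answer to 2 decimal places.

42.00

By inclusion–exclusion:
Individual areas: |A| = 40, |B| = 18.
|A∩B|: x∈[0,8], y∈[5,7] → 8·2 = 16.
|A ∪ B| = 58 − 16 = 42.00.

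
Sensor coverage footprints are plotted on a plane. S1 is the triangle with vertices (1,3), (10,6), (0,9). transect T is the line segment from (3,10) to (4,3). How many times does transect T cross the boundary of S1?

2

The segment meets the boundary at (3.864,3.955), (3.284,8.015).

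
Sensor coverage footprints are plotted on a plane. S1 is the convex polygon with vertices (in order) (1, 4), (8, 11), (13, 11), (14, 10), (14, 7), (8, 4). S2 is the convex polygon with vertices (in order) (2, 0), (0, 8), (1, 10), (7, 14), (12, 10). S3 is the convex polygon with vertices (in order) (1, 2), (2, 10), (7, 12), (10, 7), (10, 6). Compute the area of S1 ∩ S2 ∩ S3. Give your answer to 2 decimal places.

25.80

The intersection is the polygon with vertices (6.4,4.4), (5.5,4), (1.25,4), (1.286,4.286), (7.75,10.75), (9.625,7.625).
By the shoelace formula its area is 25.80.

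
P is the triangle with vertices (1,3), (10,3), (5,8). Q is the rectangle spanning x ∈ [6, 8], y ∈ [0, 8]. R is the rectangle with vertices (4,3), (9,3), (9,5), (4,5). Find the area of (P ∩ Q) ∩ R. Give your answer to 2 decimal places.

4.00

The region (P ∩ Q) ∩ R is the polygon with vertices (6,5), (8,5), (8,3), (6,3).
By the shoelace formula its area is 4.00.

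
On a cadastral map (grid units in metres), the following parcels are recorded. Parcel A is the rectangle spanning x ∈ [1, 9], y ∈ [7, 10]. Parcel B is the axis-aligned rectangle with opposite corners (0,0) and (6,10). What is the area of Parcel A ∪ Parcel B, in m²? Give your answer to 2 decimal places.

69.00

By inclusion–exclusion:
Individual areas: |Parcel A| = 24, |Parcel B| = 60.
|Parcel A∩Parcel B|: x∈[1,6], y∈[7,10] → 5·3 = 15.
|Parcel A ∪ Parcel B| = 84 − 15 = 69.00.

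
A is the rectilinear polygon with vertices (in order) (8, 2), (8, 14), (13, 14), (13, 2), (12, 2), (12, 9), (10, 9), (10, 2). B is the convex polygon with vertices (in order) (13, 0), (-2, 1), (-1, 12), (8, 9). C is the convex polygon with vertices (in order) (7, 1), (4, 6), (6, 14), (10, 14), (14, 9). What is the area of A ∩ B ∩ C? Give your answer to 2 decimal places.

7.83

The intersection is the polygon with vertices (10,5.4), (10,4.429), (8,2.143), (8,9).
By the shoelace formula its area is 7.83.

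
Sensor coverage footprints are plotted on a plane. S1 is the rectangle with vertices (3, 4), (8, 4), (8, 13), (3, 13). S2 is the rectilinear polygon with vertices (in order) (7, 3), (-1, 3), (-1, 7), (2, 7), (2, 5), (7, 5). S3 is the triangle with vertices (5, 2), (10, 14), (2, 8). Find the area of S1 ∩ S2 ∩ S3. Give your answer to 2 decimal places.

The intersection is the polygon with vertices (6.25,5), (5.833,4), (4,4), (3.5,5).
By the shoelace formula its area is 2.29.

2.29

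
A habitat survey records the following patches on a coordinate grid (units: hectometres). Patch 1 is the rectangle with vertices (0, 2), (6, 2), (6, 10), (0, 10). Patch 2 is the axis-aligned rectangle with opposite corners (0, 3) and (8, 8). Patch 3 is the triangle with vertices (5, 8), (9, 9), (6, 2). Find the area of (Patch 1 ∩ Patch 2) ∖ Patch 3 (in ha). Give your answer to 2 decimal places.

|Patch 1 ∩ Patch 2| = 30.
|(Patch 1 ∩ Patch 2) ∩ Patch 3| = 2.9167.
|(Patch 1 ∩ Patch 2) ∖ Patch 3| = 30 − 2.9167 = 27.08.

27.08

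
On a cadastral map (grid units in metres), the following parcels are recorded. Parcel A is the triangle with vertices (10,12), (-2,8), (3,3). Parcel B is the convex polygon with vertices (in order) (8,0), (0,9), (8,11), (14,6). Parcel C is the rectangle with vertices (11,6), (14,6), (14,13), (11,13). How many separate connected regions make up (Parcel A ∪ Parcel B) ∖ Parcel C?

1

(Parcel A ∪ Parcel B) ∖ Parcel C is a single connected region.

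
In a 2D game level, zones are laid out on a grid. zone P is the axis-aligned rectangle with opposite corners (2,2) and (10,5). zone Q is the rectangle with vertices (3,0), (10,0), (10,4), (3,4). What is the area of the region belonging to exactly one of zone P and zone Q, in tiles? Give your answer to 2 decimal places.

|zone P∩zone Q|: x∈[3,10], y∈[2,4] → 7·2 = 14.
|zone P △ zone Q| = |zone P| + |zone Q| − 2·|zone P∩zone Q| = 24 + 28 − 28 = 24.00.

24.00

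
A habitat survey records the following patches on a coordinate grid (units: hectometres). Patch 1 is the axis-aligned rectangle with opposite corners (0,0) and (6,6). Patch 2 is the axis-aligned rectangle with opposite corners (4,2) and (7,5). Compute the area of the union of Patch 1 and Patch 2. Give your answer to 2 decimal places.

39.00

By inclusion–exclusion:
Individual areas: |Patch 1| = 36, |Patch 2| = 9.
|Patch 1∩Patch 2|: x∈[4,6], y∈[2,5] → 2·3 = 6.
|Patch 1 ∪ Patch 2| = 45 − 6 = 39.00.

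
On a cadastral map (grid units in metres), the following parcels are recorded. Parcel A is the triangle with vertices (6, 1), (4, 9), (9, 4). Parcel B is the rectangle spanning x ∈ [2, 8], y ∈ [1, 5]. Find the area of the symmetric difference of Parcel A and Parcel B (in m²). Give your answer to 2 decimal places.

|Parcel A| = 15, |Parcel B| = 24, |Parcel A∩Parcel B| = 8.
|Parcel A △ Parcel B| = |Parcel A| + |Parcel B| − 2·|Parcel A∩Parcel B| = 15 + 24 − 16 = 23.00.

23.00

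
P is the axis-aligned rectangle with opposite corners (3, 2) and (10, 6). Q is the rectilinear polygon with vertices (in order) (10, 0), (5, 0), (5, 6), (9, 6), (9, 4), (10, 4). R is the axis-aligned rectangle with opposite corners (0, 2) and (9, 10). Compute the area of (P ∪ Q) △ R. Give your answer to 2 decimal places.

62.00

|P ∪ Q| = 38.
|(P ∪ Q) ∩ R| = 24.
|(P ∪ Q) △ R| = 38 + 72 − 48 = 62.00.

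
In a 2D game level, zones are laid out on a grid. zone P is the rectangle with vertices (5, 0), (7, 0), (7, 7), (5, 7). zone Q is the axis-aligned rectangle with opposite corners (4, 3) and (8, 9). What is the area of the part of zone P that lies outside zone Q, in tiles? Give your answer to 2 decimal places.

|zone P∩zone Q|: x∈[5,7], y∈[3,7] → 2·4 = 8.
|zone P| = 14.
|zone P ∖ zone Q| = |zone P| − |zone P∩zone Q| = 14 − 8 = 6.00.

6.00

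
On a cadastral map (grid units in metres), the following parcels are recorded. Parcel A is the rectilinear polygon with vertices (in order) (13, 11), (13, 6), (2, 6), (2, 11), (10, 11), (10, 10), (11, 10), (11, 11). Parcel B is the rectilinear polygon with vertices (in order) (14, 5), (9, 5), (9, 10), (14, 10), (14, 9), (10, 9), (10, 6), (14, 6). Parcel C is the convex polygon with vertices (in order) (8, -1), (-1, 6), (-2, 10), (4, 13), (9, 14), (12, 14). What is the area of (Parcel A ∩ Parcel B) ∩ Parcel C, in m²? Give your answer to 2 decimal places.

The region (Parcel A ∩ Parcel B) ∩ Parcel C is the polygon with vertices (10,9), (10,6.5), (9.867,6), (9,6), (9,10), (10,10), (10.933,10), (10.667,9).
By the shoelace formula its area is 4.77.

4.77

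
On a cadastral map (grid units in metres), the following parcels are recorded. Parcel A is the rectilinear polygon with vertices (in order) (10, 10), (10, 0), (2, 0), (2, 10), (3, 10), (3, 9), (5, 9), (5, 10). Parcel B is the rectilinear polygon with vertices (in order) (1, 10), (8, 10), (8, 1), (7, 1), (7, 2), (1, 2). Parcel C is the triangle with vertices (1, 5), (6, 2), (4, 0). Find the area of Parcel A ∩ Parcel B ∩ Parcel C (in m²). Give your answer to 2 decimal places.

The intersection is the polygon with vertices (2.8,2), (2,3.333), (2,4.4), (6,2).
By the shoelace formula its area is 4.27.

4.27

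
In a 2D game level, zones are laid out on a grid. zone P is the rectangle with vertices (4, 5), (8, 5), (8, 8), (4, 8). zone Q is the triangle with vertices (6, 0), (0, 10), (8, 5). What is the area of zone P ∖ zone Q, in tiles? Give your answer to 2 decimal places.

|zone P| = 12, |zone P∩zone Q| = 5.
|zone P ∖ zone Q| = |zone P| − |zone P∩zone Q| = 12 − 5 = 7.00.

7.00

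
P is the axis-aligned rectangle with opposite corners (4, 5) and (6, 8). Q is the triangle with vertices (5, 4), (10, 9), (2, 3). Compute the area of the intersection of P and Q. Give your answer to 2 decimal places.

0.67

The intersection is the polygon with vertices (6,5), (4.667,5), (6,6).
By the shoelace formula its area is 0.67.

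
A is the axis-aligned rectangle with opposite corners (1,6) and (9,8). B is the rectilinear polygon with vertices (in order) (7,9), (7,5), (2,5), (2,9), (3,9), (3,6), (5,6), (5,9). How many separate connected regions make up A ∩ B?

2

A ∩ B splits into 2 disjoint pieces (area 4, area 2).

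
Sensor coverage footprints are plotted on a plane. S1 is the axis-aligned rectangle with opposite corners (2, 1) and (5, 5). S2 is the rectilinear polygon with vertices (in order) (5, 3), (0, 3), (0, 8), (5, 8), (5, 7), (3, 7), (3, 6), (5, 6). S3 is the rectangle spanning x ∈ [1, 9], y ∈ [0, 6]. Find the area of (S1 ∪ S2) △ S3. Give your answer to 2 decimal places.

|S1 ∪ S2| = 29.
|(S1 ∪ S2) ∩ S3| = 18.
|(S1 ∪ S2) △ S3| = 29 + 48 − 36 = 41.00.

41.00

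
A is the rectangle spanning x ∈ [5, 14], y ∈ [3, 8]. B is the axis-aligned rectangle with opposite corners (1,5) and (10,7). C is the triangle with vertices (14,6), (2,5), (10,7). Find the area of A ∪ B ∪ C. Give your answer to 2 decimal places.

53.00

By inclusion–exclusion:
Individual areas: |A| = 45, |B| = 18, |C| = 8.
|A∩B|: x∈[5,10], y∈[5,7] → 5·2 = 10.
|A∩C| = 7.25.
|B∩C| = 5.3333.
|A∩B∩C| = 4.5833.
|A ∪ B ∪ C| = 71 − 22.5833 + 4.5833 = 53.00.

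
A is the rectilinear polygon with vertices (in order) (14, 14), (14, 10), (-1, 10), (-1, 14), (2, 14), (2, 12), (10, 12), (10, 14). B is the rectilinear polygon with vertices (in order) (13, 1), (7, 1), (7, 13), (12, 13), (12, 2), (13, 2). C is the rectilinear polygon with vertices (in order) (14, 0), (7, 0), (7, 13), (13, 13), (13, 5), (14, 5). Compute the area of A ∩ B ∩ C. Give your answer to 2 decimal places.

The intersection is the polygon with vertices (7,12), (10,12), (10,13), (12,13), (12,10), (7,10).
By the shoelace formula its area is 12.00.

12.00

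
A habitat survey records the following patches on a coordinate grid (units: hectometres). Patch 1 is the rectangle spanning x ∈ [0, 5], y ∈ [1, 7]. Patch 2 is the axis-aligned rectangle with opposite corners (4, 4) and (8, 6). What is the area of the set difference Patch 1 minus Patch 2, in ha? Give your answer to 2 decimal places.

28.00

|Patch 1∩Patch 2|: x∈[4,5], y∈[4,6] → 1·2 = 2.
|Patch 1| = 30.
|Patch 1 ∖ Patch 2| = |Patch 1| − |Patch 1∩Patch 2| = 30 − 2 = 28.00.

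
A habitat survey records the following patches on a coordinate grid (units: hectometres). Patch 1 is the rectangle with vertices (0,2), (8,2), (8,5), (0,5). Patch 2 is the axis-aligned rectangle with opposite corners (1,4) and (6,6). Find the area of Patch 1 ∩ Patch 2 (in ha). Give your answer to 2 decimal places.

5.00

|Patch 1∩Patch 2|: x∈[1,6], y∈[4,5] → 5·1 = 5.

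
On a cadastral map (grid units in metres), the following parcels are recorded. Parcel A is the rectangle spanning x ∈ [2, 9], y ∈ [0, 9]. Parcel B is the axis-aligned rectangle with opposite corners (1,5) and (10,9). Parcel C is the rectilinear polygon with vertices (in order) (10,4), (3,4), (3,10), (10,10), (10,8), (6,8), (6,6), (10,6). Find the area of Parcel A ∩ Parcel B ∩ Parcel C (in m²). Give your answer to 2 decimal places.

18.00

The intersection is the polygon with vertices (3,5), (3,9), (9,9), (9,8), (6,8), (6,6), (9,6), (9,5).
By the shoelace formula its area is 18.00.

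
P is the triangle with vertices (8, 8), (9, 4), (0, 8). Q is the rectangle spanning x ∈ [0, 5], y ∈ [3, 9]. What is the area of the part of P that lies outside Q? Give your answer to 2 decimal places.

|P| = 16, |P∩Q| = 5.5556.
|P ∖ Q| = |P| − |P∩Q| = 16 − 5.5556 = 10.44.

10.44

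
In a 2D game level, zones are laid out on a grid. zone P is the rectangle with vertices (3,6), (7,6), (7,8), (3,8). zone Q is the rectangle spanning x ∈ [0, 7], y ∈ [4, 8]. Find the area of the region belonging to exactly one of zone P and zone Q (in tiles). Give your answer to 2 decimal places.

|zone P∩zone Q|: x∈[3,7], y∈[6,8] → 4·2 = 8.
|zone P △ zone Q| = |zone P| + |zone Q| − 2·|zone P∩zone Q| = 8 + 28 − 16 = 20.00.

20.00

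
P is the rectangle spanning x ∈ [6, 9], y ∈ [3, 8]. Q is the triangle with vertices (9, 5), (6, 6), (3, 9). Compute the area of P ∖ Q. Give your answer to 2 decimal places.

|P| = 15, |P∩Q| = 1.5.
|P ∖ Q| = |P| − |P∩Q| = 15 − 1.5 = 13.50.

13.50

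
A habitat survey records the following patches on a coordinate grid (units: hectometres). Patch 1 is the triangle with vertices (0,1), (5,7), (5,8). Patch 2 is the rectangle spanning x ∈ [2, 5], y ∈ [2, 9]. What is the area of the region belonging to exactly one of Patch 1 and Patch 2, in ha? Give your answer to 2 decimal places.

19.30

|Patch 1| = 2.5, |Patch 2| = 21, |Patch 1∩Patch 2| = 2.1.
|Patch 1 △ Patch 2| = |Patch 1| + |Patch 2| − 2·|Patch 1∩Patch 2| = 2.5 + 21 − 4.2 = 19.30.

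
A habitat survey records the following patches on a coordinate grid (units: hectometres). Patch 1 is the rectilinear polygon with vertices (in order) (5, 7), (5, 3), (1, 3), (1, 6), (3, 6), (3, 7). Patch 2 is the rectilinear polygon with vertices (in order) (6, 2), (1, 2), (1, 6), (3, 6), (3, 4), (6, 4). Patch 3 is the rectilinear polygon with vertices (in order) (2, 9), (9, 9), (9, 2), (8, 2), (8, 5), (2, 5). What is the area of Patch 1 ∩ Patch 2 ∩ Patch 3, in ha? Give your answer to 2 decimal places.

1.00

The intersection is the polygon with vertices (3,6), (3,5), (2,5), (2,6).
By the shoelace formula its area is 1.00.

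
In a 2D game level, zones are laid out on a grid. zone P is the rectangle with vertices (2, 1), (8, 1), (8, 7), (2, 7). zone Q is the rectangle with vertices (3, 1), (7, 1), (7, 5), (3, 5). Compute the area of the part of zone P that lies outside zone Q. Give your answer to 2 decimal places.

20.00

|zone P∩zone Q|: x∈[3,7], y∈[1,5] → 4·4 = 16.
|zone P| = 36.
|zone P ∖ zone Q| = |zone P| − |zone P∩zone Q| = 36 − 16 = 20.00.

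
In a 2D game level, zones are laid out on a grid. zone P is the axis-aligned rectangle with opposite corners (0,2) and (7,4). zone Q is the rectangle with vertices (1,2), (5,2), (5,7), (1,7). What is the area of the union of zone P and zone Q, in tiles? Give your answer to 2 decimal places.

By inclusion–exclusion:
Individual areas: |zone P| = 14, |zone Q| = 20.
|zone P∩zone Q|: x∈[1,5], y∈[2,4] → 4·2 = 8.
|zone P ∪ zone Q| = 34 − 8 = 26.00.

26.00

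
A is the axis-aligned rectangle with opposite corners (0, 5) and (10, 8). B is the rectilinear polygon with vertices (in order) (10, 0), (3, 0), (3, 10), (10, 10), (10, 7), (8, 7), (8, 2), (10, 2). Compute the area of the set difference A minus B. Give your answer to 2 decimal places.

13.00

|A| = 30, |A∩B| = 17.
|A ∖ B| = |A| − |A∩B| = 30 − 17 = 13.00.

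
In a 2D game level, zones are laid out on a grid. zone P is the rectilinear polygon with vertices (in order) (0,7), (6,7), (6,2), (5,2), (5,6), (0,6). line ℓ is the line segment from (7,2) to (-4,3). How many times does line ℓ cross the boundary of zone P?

2

The segment meets the boundary at (6,2.091), (5,2.182).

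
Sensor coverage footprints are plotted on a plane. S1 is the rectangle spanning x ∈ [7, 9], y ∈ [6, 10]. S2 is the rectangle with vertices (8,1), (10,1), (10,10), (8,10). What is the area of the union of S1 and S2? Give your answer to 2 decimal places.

By inclusion–exclusion:
Individual areas: |S1| = 8, |S2| = 18.
|S1∩S2|: x∈[8,9], y∈[6,10] → 1·4 = 4.
|S1 ∪ S2| = 26 − 4 = 22.00.

22.00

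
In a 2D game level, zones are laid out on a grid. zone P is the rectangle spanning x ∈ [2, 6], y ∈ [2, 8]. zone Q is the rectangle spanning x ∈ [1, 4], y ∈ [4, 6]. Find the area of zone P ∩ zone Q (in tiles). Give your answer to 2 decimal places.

4.00

|zone P∩zone Q|: x∈[2,4], y∈[4,6] → 2·2 = 4.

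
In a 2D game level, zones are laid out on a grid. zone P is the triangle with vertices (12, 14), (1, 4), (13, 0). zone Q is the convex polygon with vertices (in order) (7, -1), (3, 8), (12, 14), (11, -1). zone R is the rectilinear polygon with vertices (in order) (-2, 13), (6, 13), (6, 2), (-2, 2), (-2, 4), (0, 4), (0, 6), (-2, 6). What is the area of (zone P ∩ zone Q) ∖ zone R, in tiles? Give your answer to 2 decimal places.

|zone P ∩ zone Q| = 61.6635.
|(zone P ∩ zone Q) ∩ zone R| = 8.1177.
|(zone P ∩ zone Q) ∖ zone R| = 61.6635 − 8.1177 = 53.55.

53.55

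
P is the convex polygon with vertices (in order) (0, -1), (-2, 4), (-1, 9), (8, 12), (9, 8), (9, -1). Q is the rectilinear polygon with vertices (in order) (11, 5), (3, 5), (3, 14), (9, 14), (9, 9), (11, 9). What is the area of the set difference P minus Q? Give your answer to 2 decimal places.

|P| = 117, |P∩Q| = 35.8333.
|P ∖ Q| = |P| − |P∩Q| = 117 − 35.8333 = 81.17.

81.17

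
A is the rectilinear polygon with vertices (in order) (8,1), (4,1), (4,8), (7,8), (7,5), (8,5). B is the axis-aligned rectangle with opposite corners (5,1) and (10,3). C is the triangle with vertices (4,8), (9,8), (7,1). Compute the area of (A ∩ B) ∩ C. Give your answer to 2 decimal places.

1.43

The region (A ∩ B) ∩ C is the polygon with vertices (7.571,3), (7,1), (6.143,3).
By the shoelace formula its area is 1.43.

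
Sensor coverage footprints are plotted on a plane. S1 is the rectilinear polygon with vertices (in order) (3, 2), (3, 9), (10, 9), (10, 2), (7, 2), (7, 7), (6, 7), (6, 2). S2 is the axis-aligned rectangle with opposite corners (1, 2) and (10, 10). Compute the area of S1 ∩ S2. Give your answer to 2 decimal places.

The intersection is the polygon with vertices (3,9), (10,9), (10,2), (7,2), (7,7), (6,7), (6,2), (3,2).
By the shoelace formula its area is 44.00.

44.00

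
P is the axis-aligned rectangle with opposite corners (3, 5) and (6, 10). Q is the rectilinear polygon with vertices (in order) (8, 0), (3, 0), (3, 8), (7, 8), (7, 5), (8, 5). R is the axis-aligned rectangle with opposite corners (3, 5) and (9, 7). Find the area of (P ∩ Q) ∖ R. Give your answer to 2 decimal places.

3.00

|P ∩ Q| = 9.
|(P ∩ Q) ∩ R| = 6.
|(P ∩ Q) ∖ R| = 9 − 6 = 3.00.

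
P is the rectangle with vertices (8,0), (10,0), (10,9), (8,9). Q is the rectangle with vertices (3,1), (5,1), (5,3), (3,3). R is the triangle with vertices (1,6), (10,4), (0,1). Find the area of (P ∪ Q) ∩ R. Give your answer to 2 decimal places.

|P ∪ Q| = 22.
|(P ∪ Q) ∩ R| = 2.64.

2.64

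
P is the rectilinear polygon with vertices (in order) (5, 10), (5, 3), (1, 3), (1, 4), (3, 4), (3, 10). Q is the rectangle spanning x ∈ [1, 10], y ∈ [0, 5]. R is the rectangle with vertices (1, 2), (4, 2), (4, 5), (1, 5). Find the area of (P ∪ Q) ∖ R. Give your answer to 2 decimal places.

|P ∪ Q| = 55.
|(P ∪ Q) ∩ R| = 9.
|(P ∪ Q) ∖ R| = 55 − 9 = 46.00.

46.00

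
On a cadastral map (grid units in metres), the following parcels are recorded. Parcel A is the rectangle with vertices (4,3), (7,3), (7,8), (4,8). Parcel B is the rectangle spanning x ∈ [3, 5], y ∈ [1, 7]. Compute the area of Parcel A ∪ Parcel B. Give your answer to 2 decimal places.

23.00

By inclusion–exclusion:
Individual areas: |Parcel A| = 15, |Parcel B| = 12.
|Parcel A∩Parcel B|: x∈[4,5], y∈[3,7] → 1·4 = 4.
|Parcel A ∪ Parcel B| = 27 − 4 = 23.00.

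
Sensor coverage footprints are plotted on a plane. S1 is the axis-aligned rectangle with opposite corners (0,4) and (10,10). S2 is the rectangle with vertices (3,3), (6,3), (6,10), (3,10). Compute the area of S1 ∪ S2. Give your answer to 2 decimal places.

By inclusion–exclusion:
Individual areas: |S1| = 60, |S2| = 21.
|S1∩S2|: x∈[3,6], y∈[4,10] → 3·6 = 18.
|S1 ∪ S2| = 81 − 18 = 63.00.

63.00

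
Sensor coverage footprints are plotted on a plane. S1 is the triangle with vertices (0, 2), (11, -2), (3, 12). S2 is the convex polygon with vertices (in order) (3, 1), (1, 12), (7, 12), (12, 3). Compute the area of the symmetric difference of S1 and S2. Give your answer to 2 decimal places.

|S1| = 61, |S2| = 78.5, |S1∩S2| = 37.5251.
|S1 △ S2| = |S1| + |S2| − 2·|S1∩S2| = 61 + 78.5 − 75.0502 = 64.45.

64.45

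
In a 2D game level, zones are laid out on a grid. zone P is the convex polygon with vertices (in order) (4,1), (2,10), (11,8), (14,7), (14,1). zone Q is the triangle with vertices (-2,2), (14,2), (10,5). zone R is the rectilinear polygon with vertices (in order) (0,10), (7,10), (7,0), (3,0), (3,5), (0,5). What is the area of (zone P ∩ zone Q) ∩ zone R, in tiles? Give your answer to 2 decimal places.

6.17

The region (zone P ∩ zone Q) ∩ zone R is the polygon with vertices (7,4.25), (7,2), (3.778,2), (3.474,3.368).
By the shoelace formula its area is 6.17.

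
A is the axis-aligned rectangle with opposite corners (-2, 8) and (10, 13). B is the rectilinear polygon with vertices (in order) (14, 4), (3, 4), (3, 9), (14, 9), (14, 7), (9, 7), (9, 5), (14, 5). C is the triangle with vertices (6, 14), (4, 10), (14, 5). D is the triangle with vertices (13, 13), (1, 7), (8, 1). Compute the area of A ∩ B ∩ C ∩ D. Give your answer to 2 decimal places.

3.00

The intersection is the polygon with vertices (6,9), (10,9), (10,8), (8,8).
By the shoelace formula its area is 3.00.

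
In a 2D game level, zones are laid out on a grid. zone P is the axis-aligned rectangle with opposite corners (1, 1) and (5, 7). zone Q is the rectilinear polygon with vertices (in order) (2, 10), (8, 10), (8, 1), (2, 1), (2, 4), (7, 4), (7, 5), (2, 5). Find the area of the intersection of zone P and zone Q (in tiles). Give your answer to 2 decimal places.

15.00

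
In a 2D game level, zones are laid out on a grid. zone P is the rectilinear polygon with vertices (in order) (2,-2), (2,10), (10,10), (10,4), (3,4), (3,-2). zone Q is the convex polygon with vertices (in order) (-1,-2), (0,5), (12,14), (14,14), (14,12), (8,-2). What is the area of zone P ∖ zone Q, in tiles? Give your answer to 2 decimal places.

|zone P| = 54, |zone P∩zone Q| = 45.8333.
|zone P ∖ zone Q| = |zone P| − |zone P∩zone Q| = 54 − 45.8333 = 8.17.

8.17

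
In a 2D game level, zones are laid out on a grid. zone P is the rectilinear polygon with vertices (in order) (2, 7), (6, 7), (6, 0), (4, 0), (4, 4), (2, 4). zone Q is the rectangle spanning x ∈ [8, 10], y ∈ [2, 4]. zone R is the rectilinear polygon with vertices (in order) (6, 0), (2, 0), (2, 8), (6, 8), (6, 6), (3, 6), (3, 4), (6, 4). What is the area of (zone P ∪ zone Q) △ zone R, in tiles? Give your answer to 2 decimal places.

22.00

|zone P ∪ zone Q| = 24.
|(zone P ∪ zone Q) ∩ zone R| = 14.
|(zone P ∪ zone Q) △ zone R| = 24 + 26 − 28 = 22.00.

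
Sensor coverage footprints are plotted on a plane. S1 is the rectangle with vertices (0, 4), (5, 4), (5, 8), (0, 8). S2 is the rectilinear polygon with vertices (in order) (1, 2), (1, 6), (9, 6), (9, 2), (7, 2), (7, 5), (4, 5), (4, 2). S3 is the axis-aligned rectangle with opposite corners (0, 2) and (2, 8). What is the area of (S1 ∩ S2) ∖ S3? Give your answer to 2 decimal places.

|S1 ∩ S2| = 7.
|(S1 ∩ S2) ∩ S3| = 2.
|(S1 ∩ S2) ∖ S3| = 7 − 2 = 5.00.

5.00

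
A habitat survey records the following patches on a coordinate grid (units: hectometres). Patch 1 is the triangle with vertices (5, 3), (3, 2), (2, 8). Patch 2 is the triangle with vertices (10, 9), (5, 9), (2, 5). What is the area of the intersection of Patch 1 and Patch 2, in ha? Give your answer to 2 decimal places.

The intersection is the polygon with vertices (2.409,5.545), (3,6.333), (3.385,5.692), (2.462,5.231).
By the shoelace formula its area is 0.50.

0.50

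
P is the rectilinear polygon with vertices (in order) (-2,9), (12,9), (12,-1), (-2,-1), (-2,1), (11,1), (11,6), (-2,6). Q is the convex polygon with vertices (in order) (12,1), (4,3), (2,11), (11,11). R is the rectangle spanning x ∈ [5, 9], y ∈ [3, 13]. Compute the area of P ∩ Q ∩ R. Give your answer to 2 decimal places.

The intersection is the polygon with vertices (5,6), (5,9), (9,9), (9,6).
By the shoelace formula its area is 12.00.

12.00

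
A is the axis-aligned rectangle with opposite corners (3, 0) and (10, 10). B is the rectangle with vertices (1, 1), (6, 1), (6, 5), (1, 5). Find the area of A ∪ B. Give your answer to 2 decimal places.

78.00

By inclusion–exclusion:
Individual areas: |A| = 70, |B| = 20.
|A∩B|: x∈[3,6], y∈[1,5] → 3·4 = 12.
|A ∪ B| = 90 − 12 = 78.00.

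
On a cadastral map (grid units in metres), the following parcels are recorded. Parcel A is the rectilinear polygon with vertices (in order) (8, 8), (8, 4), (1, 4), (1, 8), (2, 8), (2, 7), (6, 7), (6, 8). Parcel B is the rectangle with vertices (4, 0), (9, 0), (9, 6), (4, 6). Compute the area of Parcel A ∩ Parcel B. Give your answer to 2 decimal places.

The intersection is the polygon with vertices (8,4), (4,4), (4,6), (8,6).
By the shoelace formula its area is 8.00.

8.00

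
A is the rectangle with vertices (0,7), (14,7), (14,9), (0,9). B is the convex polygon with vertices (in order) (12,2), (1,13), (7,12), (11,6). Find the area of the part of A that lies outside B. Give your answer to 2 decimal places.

|A| = 28, |A∩B| = 7.3333.
|A ∖ B| = |A| − |A∩B| = 28 − 7.3333 = 20.67.

20.67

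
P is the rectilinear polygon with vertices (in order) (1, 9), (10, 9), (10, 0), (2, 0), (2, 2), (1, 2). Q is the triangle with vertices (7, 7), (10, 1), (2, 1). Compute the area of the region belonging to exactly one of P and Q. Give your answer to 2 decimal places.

55.00

|P| = 79, |Q| = 24, |P∩Q| = 24.
|P △ Q| = |P| + |Q| − 2·|P∩Q| = 79 + 24 − 48 = 55.00.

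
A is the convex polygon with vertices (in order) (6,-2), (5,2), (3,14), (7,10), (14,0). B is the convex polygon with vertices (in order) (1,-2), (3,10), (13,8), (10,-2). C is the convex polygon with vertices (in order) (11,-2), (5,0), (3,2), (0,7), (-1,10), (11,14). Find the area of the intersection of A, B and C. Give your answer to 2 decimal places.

The intersection is the polygon with vertices (3.69,9.862), (7.651,9.07), (11,4.286), (11,1.333), (10.324,-0.919), (8.857,-1.286), (5.545,-0.182), (5,2).
By the shoelace formula its area is 55.50.

55.50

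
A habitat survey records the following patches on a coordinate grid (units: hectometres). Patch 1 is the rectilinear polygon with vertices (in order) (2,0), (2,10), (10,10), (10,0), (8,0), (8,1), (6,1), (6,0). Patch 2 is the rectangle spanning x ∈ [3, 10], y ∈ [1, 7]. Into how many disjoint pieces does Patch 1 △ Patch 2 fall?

2

Patch 1 △ Patch 2 splits into 2 disjoint pieces (area 34, area 2).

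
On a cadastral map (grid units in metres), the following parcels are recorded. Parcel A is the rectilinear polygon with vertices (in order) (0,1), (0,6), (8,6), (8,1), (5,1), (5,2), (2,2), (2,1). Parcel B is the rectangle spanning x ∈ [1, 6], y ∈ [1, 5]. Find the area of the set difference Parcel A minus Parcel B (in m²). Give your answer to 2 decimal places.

20.00

|Parcel A| = 37, |Parcel A∩Parcel B| = 17.
|Parcel A ∖ Parcel B| = |Parcel A| − |Parcel A∩Parcel B| = 37 − 17 = 20.00.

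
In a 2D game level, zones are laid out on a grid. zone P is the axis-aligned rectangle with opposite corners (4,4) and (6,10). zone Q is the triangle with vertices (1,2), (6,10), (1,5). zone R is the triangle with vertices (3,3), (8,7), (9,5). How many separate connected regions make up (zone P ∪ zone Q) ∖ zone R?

1

(zone P ∪ zone Q) ∖ zone R is a single connected region.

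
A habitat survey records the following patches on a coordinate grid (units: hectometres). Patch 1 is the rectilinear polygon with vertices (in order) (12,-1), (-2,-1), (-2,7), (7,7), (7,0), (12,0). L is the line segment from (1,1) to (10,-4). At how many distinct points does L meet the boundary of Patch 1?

1

The segment meets the boundary at (4.6,-1).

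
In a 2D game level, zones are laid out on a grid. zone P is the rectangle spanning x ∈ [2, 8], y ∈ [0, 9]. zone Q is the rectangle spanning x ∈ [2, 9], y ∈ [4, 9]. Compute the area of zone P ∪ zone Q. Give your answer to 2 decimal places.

By inclusion–exclusion:
Individual areas: |zone P| = 54, |zone Q| = 35.
|zone P∩zone Q|: x∈[2,8], y∈[4,9] → 6·5 = 30.
|zone P ∪ zone Q| = 89 − 30 = 59.00.

59.00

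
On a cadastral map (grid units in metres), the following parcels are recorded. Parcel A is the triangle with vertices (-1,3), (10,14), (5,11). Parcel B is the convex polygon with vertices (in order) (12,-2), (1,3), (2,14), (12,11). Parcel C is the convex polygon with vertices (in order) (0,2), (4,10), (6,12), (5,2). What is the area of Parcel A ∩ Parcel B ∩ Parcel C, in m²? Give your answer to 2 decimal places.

5.34

The intersection is the polygon with vertices (5,11), (5.957,11.575), (5.778,9.778), (2,6), (3.5,9).
By the shoelace formula its area is 5.34.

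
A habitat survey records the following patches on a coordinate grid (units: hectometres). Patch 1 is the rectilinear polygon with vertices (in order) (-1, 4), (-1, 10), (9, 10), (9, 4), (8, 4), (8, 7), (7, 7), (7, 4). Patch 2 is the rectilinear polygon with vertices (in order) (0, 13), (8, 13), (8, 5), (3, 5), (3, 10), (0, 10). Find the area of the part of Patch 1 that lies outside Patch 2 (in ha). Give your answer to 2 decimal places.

34.00

|Patch 1| = 57, |Patch 1∩Patch 2| = 23.
|Patch 1 ∖ Patch 2| = |Patch 1| − |Patch 1∩Patch 2| = 57 − 23 = 34.00.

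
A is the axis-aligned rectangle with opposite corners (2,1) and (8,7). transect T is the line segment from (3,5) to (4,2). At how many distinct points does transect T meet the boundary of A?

The segment lies entirely inside A and never meets its boundary.

0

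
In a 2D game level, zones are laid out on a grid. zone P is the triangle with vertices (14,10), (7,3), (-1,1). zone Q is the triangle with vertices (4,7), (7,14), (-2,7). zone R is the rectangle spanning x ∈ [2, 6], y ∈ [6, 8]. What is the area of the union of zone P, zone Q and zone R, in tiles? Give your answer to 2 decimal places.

By inclusion–exclusion:
Individual areas: |zone P| = 21, |zone Q| = 21, |zone R| = 8.
|zone P∩zone Q| = 0.
|zone P∩zone R| = 0.
|zone Q∩zone R| = 2.2143.
|zone P∩zone Q∩zone R| = 0.
|zone P ∪ zone Q ∪ zone R| = 50 − 2.2143 + 0 = 47.79.

47.79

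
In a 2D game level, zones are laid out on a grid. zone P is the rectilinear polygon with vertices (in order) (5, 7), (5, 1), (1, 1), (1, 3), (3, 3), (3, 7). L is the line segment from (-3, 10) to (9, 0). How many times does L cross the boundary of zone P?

The segment meets the boundary at (5,3.333), (3,5).

2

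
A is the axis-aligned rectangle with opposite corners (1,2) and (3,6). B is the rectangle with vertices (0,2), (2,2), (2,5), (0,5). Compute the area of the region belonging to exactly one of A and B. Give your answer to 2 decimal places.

|A∩B|: x∈[1,2], y∈[2,5] → 1·3 = 3.
|A △ B| = |A| + |B| − 2·|A∩B| = 8 + 6 − 6 = 8.00.

8.00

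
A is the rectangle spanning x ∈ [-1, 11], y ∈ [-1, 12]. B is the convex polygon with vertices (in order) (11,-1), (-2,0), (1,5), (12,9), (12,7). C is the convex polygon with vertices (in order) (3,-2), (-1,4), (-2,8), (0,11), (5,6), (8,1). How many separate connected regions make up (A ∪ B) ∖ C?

2

(A ∪ B) ∖ C splits into 2 disjoint pieces (area 92.9015, area 9.2051).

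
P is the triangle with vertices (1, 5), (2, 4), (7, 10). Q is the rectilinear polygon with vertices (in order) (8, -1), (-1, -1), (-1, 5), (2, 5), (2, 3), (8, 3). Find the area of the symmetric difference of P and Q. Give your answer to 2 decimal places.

|P| = 5.5, |Q| = 42, |P∩Q| = 0.5.
|P △ Q| = |P| + |Q| − 2·|P∩Q| = 5.5 + 42 − 1 = 46.50.

46.50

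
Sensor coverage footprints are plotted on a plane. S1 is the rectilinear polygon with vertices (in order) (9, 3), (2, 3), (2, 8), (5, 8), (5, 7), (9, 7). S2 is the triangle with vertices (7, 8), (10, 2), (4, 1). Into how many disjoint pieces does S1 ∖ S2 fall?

S1 ∖ S2 splits into 2 disjoint pieces (area 17.8571, area 2.25).

2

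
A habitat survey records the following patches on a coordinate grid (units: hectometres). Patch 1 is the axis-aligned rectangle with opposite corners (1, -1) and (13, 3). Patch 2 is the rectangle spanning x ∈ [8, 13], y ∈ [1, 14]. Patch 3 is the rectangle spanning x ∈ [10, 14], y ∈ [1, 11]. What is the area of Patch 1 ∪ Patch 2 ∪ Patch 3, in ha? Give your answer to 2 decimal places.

By inclusion–exclusion:
Individual areas: |Patch 1| = 48, |Patch 2| = 65, |Patch 3| = 40.
|Patch 1∩Patch 2|: x∈[8,13], y∈[1,3] → 5·2 = 10.
|Patch 1∩Patch 3|: x∈[10,13], y∈[1,3] → 3·2 = 6.
|Patch 2∩Patch 3|: x∈[10,13], y∈[1,11] → 3·10 = 30.
|Patch 1∩Patch 2∩Patch 3| = 6.
|Patch 1 ∪ Patch 2 ∪ Patch 3| = 153 − 46 + 6 = 113.00.

113.00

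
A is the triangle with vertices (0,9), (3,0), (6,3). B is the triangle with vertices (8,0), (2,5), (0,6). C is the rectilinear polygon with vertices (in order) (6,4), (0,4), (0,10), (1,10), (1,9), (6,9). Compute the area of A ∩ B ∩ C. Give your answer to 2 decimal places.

0.73

The intersection is the polygon with vertices (2,5), (3.2,4), (2.667,4), (1.333,5), (1.2,5.4).
By the shoelace formula its area is 0.73.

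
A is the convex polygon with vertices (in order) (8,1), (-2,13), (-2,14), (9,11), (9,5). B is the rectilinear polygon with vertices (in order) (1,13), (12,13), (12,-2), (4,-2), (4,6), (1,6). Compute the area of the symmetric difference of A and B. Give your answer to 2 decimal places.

91.00

|A| = 64.5, |B| = 141, |A∩B| = 57.25.
|A △ B| = |A| + |B| − 2·|A∩B| = 64.5 + 141 − 114.5 = 91.00.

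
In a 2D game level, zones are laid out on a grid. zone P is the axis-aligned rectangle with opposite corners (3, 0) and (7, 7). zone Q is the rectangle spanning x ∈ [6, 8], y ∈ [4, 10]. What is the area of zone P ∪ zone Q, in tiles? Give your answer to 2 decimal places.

By inclusion–exclusion:
Individual areas: |zone P| = 28, |zone Q| = 12.
|zone P∩zone Q|: x∈[6,7], y∈[4,7] → 1·3 = 3.
|zone P ∪ zone Q| = 40 − 3 = 37.00.

37.00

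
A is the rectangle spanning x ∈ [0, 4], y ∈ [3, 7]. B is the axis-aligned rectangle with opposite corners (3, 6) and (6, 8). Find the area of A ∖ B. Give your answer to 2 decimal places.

|A∩B|: x∈[3,4], y∈[6,7] → 1·1 = 1.
|A| = 16.
|A ∖ B| = |A| − |A∩B| = 16 − 1 = 15.00.

15.00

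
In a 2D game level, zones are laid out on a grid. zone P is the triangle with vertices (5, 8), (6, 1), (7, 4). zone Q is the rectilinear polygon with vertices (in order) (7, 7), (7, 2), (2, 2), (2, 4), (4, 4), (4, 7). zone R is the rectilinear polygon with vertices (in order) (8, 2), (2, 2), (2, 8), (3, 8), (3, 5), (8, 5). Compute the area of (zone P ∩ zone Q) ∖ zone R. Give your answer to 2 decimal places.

|zone P ∩ zone Q| = 4.5833.
|(zone P ∩ zone Q) ∩ zone R| = 3.1548.
|(zone P ∩ zone Q) ∖ zone R| = 4.5833 − 3.1548 = 1.43.

1.43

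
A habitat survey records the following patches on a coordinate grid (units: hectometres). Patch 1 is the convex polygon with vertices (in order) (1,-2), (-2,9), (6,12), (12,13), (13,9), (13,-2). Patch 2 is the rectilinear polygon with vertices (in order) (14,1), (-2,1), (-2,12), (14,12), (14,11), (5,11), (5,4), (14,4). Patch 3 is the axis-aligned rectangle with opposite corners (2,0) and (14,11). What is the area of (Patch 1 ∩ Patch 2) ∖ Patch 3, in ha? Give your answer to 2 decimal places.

33.98

|Patch 1 ∩ Patch 2| = 87.6477.
|(Patch 1 ∩ Patch 2) ∩ Patch 3| = 53.6667.
|(Patch 1 ∩ Patch 2) ∖ Patch 3| = 87.6477 − 53.6667 = 33.98.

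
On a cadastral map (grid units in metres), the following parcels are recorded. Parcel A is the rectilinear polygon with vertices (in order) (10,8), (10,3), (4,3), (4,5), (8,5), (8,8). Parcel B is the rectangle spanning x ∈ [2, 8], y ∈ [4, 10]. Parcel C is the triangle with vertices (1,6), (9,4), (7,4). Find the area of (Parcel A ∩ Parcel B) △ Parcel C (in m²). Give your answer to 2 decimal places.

|Parcel A ∩ Parcel B| = 4.
|(Parcel A ∩ Parcel B) ∩ Parcel C| = 1.375.
|(Parcel A ∩ Parcel B) △ Parcel C| = 4 + 2 − 2.75 = 3.25.

3.25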